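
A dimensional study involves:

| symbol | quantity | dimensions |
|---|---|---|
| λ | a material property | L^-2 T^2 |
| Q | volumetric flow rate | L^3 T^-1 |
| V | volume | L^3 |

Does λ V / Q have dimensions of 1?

Sum the exponent of each base dimension across the product:
  L: [λ]_L − [Q]_L + [V]_L = (-2) − (3) + (3) = -2
  T: [λ]_T − [Q]_T + [V]_T = (2) − (-1) + (0) = 3
Net dimensions [L⁻² T³] ≠ [1] — not dimensionless.

no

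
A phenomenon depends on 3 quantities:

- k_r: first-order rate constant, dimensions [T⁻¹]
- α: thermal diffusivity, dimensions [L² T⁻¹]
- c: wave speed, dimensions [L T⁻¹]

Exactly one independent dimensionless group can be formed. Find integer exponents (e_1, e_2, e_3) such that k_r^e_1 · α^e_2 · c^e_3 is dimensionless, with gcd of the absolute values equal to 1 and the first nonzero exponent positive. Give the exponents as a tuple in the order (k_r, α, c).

(1, 1, -2)

L: e_1·(0) + e_2·(2) + e_3·(1) = 0
T: e_1·(-1) + e_2·(-1) + e_3·(-1) = 0
Solving this homogeneous linear system for the smallest-integer solution (first nonzero entry positive) gives (1, 1, -2).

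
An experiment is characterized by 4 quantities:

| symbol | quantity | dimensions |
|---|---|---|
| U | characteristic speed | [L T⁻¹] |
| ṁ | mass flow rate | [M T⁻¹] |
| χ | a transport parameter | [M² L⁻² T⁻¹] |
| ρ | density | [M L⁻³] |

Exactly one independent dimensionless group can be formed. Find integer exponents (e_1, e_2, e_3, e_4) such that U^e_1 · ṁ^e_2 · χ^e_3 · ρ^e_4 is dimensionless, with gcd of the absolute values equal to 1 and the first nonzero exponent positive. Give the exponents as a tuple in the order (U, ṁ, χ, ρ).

M: e_1·(0) + e_2·(1) + e_3·(2) + e_4·(1) = 0
L: e_1·(1) + e_2·(0) + e_3·(-2) + e_4·(-3) = 0
T: e_1·(-1) + e_2·(-1) + e_3·(-1) + e_4·(0) = 0
Solving this homogeneous linear system for the smallest-integer solution (first nonzero entry positive) gives (1, -3, 2, -1).

(1, -3, 2, -1)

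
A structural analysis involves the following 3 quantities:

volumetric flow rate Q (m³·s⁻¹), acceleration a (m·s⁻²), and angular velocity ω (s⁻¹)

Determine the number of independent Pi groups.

1

There are 3 variables and 2 base dimensions (L, T).
The dimension matrix has rank 2.
Independent dimensionless groups: 3 − 2 = 1.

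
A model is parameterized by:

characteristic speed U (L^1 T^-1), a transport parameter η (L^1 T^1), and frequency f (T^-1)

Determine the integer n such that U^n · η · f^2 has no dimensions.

Balance the L exponent: (1)·n from U, plus (1) + 2·(0) = 1 from the rest, must sum to zero.
n + 1 = 0, so n = -1.

-1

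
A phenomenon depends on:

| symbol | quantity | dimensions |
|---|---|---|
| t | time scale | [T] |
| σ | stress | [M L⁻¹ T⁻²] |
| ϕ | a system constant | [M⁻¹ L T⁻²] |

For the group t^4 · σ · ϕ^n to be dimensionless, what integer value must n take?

Balance the M exponent: (-1)·n from ϕ, plus 4·(0) + (1) = 1 from the rest, must sum to zero.
−n + 1 = 0, so n = 1.

1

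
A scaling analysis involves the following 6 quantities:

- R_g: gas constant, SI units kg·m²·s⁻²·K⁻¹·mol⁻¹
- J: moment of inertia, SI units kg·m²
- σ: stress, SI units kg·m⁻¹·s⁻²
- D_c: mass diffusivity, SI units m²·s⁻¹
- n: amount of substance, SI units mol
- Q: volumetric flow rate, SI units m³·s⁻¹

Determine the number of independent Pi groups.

There are 6 variables and 5 base dimensions (M, L, T, Θ, N).
The dimension matrix has rank 5.
Independent dimensionless groups: 6 − 5 = 1.

1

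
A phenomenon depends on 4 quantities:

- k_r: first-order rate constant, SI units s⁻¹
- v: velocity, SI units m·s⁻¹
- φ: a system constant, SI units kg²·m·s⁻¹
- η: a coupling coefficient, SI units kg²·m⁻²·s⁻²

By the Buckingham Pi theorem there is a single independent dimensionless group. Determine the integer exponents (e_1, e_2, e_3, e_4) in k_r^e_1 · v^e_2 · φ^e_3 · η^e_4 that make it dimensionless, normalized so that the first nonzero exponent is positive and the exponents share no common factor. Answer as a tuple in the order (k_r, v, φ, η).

(4, -3, 1, -1)

M: e_1·(0) + e_2·(0) + e_3·(2) + e_4·(2) = 0
L: e_1·(0) + e_2·(1) + e_3·(1) + e_4·(-2) = 0
T: e_1·(-1) + e_2·(-1) + e_3·(-1) + e_4·(-2) = 0
Solving this homogeneous linear system for the smallest-integer solution (first nonzero entry positive) gives (4, -3, 1, -1).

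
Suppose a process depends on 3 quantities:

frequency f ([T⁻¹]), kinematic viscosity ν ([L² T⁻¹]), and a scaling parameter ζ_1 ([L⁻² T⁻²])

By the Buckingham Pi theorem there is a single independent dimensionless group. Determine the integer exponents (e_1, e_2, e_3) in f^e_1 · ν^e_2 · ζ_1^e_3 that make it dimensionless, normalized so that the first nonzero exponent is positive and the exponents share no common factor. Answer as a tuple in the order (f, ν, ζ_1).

(3, -1, -1)

L: e_1·(0) + e_2·(2) + e_3·(-2) = 0
T: e_1·(-1) + e_2·(-1) + e_3·(-2) = 0
Solving this homogeneous linear system for the smallest-integer solution (first nonzero entry positive) gives (3, -1, -1).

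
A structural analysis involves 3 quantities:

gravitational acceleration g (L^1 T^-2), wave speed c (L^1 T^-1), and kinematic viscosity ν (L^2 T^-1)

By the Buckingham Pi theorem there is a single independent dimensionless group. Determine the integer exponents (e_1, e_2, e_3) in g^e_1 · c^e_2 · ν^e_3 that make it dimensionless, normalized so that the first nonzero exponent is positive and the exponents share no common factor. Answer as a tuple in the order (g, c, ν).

(1, -3, 1)

L: e_1·(1) + e_2·(1) + e_3·(2) = 0
T: e_1·(-2) + e_2·(-1) + e_3·(-1) = 0
Solving this homogeneous linear system for the smallest-integer solution (first nonzero entry positive) gives (1, -3, 1).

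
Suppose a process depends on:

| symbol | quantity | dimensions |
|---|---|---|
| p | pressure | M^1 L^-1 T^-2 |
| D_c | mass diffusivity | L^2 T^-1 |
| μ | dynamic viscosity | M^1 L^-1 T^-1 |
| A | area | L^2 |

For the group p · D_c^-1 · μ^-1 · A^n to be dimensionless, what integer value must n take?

Balance the L exponent: (2)·n from A, plus (-1) − (2) − (-1) = -2 from the rest, must sum to zero.
2n − 2 = 0, so n = 1.

1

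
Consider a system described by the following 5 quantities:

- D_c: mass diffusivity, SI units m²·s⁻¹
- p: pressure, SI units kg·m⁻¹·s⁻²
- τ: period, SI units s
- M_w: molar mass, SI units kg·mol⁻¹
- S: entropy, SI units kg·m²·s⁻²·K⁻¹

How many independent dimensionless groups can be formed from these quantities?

There are 5 variables and 5 base dimensions (M, L, T, Θ, N).
The dimension matrix has rank 5.
Independent dimensionless groups: 5 − 5 = 0.

0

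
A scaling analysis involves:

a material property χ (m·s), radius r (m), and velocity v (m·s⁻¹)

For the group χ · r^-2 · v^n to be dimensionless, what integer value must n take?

Balance the L exponent: (1)·n from v, plus (1) − 2·(1) = -1 from the rest, must sum to zero.
n − 1 = 0, so n = 1.

1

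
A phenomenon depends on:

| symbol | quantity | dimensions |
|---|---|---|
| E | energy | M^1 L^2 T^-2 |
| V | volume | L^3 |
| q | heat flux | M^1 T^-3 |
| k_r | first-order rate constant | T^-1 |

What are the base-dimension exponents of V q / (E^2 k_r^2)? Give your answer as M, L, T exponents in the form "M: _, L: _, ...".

M: -1, L: -1, T: 3

Collect each base-dimension exponent across the product:
  M: −2·(1) + (0) + (1) − 2·(0) = -1
  L: −2·(2) + (3) + (0) − 2·(0) = -1
  T: −2·(-2) + (0) + (-3) − 2·(-1) = 3
So the dimensions are [M⁻¹ L⁻¹ T³].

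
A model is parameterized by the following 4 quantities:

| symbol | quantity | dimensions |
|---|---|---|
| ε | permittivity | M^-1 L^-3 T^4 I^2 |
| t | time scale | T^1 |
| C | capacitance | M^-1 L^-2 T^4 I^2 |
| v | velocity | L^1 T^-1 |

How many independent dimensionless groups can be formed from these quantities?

There are 4 variables and 4 base dimensions (M, L, T, I).
The dimension matrix has rank 3 (less than 4: the dimension vectors are linearly dependent).
Independent dimensionless groups: 4 − 3 = 1.

1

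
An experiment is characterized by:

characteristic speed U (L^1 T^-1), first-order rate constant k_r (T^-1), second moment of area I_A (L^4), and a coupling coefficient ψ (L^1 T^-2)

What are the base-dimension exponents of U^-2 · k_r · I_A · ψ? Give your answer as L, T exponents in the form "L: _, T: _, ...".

L: 3, T: -1

Collect each base-dimension exponent across the product:
  L: −2·(1) + (0) + (4) + (1) = 3
  T: −2·(-1) + (-1) + (0) + (-2) = -1
So the dimensions are [L³ T⁻¹].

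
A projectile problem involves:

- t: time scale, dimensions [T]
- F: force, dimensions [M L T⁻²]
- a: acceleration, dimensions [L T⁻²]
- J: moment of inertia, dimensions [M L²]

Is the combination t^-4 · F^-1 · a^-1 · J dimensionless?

Sum the exponent of each base dimension across the product:
  M: −4·[t]_M − [F]_M − [a]_M + [J]_M = −4·(0) − (1) − (0) + (1) = 0
  L: −4·[t]_L − [F]_L − [a]_L + [J]_L = −4·(0) − (1) − (1) + (2) = 0
  T: −4·[t]_T − [F]_T − [a]_T + [J]_T = −4·(1) − (-2) − (-2) + (0) = 0
All base exponents vanish — dimensionless.

yes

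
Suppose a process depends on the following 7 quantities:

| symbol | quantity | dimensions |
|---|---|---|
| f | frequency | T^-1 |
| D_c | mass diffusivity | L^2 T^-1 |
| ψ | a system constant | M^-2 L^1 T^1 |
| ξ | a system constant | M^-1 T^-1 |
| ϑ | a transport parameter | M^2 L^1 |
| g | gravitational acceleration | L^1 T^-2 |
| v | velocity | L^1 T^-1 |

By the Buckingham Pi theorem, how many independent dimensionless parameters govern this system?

4

There are 7 variables and 3 base dimensions (M, L, T).
The dimension matrix has rank 3.
Independent dimensionless groups: 7 − 3 = 4.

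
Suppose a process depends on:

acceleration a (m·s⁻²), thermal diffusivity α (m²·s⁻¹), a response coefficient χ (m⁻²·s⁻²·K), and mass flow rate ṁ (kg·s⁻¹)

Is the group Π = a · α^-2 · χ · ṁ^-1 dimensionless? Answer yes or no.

no

Sum the exponent of each base dimension across the product:
  M: [a]_M − 2·[α]_M + [χ]_M − [ṁ]_M = (0) − 2·(0) + (0) − (1) = -1
  L: [a]_L − 2·[α]_L + [χ]_L − [ṁ]_L = (1) − 2·(2) + (-2) − (0) = -5
  T: [a]_T − 2·[α]_T + [χ]_T − [ṁ]_T = (-2) − 2·(-1) + (-2) − (-1) = -1
  Θ: [a]_Θ − 2·[α]_Θ + [χ]_Θ − [ṁ]_Θ = (0) − 2·(0) + (1) − (0) = 1
Net dimensions [M⁻¹ L⁻⁵ T⁻¹ Θ] ≠ [1] — not dimensionless.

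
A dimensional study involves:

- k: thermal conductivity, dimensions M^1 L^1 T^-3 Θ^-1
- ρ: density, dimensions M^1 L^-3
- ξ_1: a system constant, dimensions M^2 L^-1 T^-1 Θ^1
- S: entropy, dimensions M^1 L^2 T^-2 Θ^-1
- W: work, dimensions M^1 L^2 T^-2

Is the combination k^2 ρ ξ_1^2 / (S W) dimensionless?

Sum the exponent of each base dimension across the product:
  M: 2·[k]_M + [ρ]_M + 2·[ξ_1]_M − [S]_M − [W]_M = 2·(1) + (1) + 2·(2) − (1) − (1) = 5
  L: 2·[k]_L + [ρ]_L + 2·[ξ_1]_L − [S]_L − [W]_L = 2·(1) + (-3) + 2·(-1) − (2) − (2) = -7
  T: 2·[k]_T + [ρ]_T + 2·[ξ_1]_T − [S]_T − [W]_T = 2·(-3) + (0) + 2·(-1) − (-2) − (-2) = -4
  Θ: 2·[k]_Θ + [ρ]_Θ + 2·[ξ_1]_Θ − [S]_Θ − [W]_Θ = 2·(-1) + (0) + 2·(1) − (-1) − (0) = 1
Net dimensions [M⁵ L⁻⁷ T⁻⁴ Θ] ≠ [1] — not dimensionless.

no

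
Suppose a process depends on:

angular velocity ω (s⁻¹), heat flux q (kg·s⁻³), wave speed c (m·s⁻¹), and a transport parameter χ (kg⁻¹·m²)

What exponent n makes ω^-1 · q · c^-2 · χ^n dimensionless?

Balance the M exponent: (-1)·n from χ, plus −(0) + (1) − 2·(0) = 1 from the rest, must sum to zero.
−n + 1 = 0, so n = 1.

1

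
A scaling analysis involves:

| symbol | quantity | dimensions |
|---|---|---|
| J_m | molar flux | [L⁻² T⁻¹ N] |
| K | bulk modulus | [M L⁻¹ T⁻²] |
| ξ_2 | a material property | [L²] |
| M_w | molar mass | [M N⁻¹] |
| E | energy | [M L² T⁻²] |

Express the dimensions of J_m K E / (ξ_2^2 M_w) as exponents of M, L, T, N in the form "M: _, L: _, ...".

Collect each base-dimension exponent across the product:
  M: (0) + (1) − 2·(0) − (1) + (1) = 1
  L: (-2) + (-1) − 2·(2) − (0) + (2) = -5
  T: (-1) + (-2) − 2·(0) − (0) + (-2) = -5
  N: (1) + (0) − 2·(0) − (-1) + (0) = 2
So the dimensions are [M L⁻⁵ T⁻⁵ N²].

M: 1, L: -5, T: -5, N: 2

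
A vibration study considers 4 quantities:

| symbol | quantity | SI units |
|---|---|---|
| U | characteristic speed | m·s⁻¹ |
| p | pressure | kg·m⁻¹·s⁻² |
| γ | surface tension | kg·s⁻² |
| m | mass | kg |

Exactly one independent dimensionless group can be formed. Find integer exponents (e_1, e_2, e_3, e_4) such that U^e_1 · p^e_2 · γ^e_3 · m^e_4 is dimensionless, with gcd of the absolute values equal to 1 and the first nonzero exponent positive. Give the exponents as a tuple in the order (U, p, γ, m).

(2, 2, -3, 1)

M: e_1·(0) + e_2·(1) + e_3·(1) + e_4·(1) = 0
L: e_1·(1) + e_2·(-1) + e_3·(0) + e_4·(0) = 0
T: e_1·(-1) + e_2·(-2) + e_3·(-2) + e_4·(0) = 0
Solving this homogeneous linear system for the smallest-integer solution (first nonzero entry positive) gives (2, 2, -3, 1).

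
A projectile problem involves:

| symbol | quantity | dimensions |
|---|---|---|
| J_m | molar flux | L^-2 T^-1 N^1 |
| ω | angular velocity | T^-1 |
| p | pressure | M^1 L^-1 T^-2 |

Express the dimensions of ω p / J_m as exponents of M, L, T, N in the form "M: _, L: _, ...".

Collect each base-dimension exponent across the product:
  M: −(0) + (0) + (1) = 1
  L: −(-2) + (0) + (-1) = 1
  T: −(-1) + (-1) + (-2) = -2
  N: −(1) + (0) + (0) = -1
So the dimensions are [M L T⁻² N⁻¹].

M: 1, L: 1, T: -2, N: -1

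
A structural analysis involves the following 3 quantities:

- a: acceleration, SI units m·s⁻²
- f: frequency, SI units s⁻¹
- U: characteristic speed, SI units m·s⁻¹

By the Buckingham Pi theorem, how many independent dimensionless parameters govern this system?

There are 3 variables and 2 base dimensions (L, T).
The dimension matrix has rank 2.
Independent dimensionless groups: 3 − 2 = 1.

1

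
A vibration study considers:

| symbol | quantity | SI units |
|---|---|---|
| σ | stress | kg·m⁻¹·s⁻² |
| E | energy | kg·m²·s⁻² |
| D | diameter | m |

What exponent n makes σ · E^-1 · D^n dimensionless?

3

Balance the L exponent: (1)·n from D, plus (-1) − (2) = -3 from the rest, must sum to zero.
n − 3 = 0, so n = 3.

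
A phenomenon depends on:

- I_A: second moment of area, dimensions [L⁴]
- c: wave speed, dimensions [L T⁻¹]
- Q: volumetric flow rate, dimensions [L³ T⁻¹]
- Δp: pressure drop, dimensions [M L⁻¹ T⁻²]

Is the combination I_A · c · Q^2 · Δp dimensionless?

Sum the exponent of each base dimension across the product:
  M: [I_A]_M + [c]_M + 2·[Q]_M + [Δp]_M = (0) + (0) + 2·(0) + (1) = 1
  L: [I_A]_L + [c]_L + 2·[Q]_L + [Δp]_L = (4) + (1) + 2·(3) + (-1) = 10
  T: [I_A]_T + [c]_T + 2·[Q]_T + [Δp]_T = (0) + (-1) + 2·(-1) + (-2) = -5
Net dimensions [M L¹⁰ T⁻⁵] ≠ [1] — not dimensionless.

no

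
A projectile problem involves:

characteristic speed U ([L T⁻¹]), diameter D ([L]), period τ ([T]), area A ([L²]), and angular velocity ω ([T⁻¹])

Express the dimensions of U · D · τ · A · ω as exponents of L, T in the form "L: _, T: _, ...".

Collect each base-dimension exponent across the product:
  L: (1) + (1) + (0) + (2) + (0) = 4
  T: (-1) + (0) + (1) + (0) + (-1) = -1
So the dimensions are [L⁴ T⁻¹].

L: 4, T: -1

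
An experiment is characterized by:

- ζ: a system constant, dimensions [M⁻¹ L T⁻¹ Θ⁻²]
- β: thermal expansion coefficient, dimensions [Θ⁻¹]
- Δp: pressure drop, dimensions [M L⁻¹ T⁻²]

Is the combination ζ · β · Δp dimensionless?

Sum the exponent of each base dimension across the product:
  M: [ζ]_M + [β]_M + [Δp]_M = (-1) + (0) + (1) = 0
  L: [ζ]_L + [β]_L + [Δp]_L = (1) + (0) + (-1) = 0
  T: [ζ]_T + [β]_T + [Δp]_T = (-1) + (0) + (-2) = -3
  Θ: [ζ]_Θ + [β]_Θ + [Δp]_Θ = (-2) + (-1) + (0) = -3
Net dimensions [T⁻³ Θ⁻³] ≠ [1] — not dimensionless.

no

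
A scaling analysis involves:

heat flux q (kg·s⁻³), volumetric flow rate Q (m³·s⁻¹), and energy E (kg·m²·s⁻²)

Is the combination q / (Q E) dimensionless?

Sum the exponent of each base dimension across the product:
  M: [q]_M − [Q]_M − [E]_M = (1) − (0) − (1) = 0
  L: [q]_L − [Q]_L − [E]_L = (0) − (3) − (2) = -5
  T: [q]_T − [Q]_T − [E]_T = (-3) − (-1) − (-2) = 0
Net dimensions [L⁻⁵] ≠ [1] — not dimensionless.

no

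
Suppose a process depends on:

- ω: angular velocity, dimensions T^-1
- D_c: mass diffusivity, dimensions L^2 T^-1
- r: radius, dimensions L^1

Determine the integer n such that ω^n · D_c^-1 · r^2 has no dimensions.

1

Balance the T exponent: (-1)·n from ω, plus −(-1) + 2·(0) = 1 from the rest, must sum to zero.
−n + 1 = 0, so n = 1.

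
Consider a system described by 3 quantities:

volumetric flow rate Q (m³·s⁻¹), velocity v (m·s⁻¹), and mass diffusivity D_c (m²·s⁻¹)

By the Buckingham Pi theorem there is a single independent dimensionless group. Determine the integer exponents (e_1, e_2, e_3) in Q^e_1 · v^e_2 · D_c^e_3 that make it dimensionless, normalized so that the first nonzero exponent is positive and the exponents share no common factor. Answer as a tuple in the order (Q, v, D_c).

L: e_1·(3) + e_2·(1) + e_3·(2) = 0
T: e_1·(-1) + e_2·(-1) + e_3·(-1) = 0
Solving this homogeneous linear system for the smallest-integer solution (first nonzero entry positive) gives (1, 1, -2).

(1, 1, -2)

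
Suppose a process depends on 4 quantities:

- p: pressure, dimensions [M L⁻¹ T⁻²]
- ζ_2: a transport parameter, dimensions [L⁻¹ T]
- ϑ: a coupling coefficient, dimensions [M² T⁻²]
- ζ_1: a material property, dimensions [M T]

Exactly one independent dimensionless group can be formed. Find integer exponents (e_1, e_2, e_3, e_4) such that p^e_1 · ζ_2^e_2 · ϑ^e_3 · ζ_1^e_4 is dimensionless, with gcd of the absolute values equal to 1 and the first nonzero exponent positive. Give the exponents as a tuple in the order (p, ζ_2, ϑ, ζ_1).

M: e_1·(1) + e_2·(0) + e_3·(2) + e_4·(1) = 0
L: e_1·(-1) + e_2·(-1) + e_3·(0) + e_4·(0) = 0
T: e_1·(-2) + e_2·(1) + e_3·(-2) + e_4·(1) = 0
Solving this homogeneous linear system for the smallest-integer solution (first nonzero entry positive) gives (1, -1, -1, 1).

(1, -1, -1, 1)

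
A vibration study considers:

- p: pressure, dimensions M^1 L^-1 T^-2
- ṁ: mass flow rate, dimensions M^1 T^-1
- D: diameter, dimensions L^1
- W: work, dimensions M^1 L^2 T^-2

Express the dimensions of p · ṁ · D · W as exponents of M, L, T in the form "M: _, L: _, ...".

M: 3, L: 2, T: -5

Collect each base-dimension exponent across the product:
  M: (1) + (1) + (0) + (1) = 3
  L: (-1) + (0) + (1) + (2) = 2
  T: (-2) + (-1) + (0) + (-2) = -5
So the dimensions are [M³ L² T⁻⁵].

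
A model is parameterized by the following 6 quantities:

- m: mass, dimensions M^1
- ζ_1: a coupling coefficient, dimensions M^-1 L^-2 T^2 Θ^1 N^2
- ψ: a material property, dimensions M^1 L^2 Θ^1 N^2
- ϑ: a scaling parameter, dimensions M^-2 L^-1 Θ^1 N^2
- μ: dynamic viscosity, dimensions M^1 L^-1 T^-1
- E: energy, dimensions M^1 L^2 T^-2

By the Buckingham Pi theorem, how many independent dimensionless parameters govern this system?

2

There are 6 variables and 5 base dimensions (M, L, T, Θ, N).
The dimension matrix has rank 4 (less than 5: the dimension vectors are linearly dependent).
Independent dimensionless groups: 6 − 4 = 2.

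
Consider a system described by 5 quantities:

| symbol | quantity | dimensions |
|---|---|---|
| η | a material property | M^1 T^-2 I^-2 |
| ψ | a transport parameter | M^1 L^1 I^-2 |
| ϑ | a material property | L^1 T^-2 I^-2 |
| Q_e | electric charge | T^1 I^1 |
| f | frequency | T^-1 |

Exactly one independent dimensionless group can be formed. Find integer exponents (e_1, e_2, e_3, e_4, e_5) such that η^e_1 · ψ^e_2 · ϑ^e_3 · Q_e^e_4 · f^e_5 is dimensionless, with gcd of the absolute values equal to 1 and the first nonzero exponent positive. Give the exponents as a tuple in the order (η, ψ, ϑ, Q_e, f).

(1, -1, 1, 2, -2)

M: e_1·(1) + e_2·(1) + e_3·(0) + e_4·(0) + e_5·(0) = 0
L: e_1·(0) + e_2·(1) + e_3·(1) + e_4·(0) + e_5·(0) = 0
T: e_1·(-2) + e_2·(0) + e_3·(-2) + e_4·(1) + e_5·(-1) = 0
I: e_1·(-2) + e_2·(-2) + e_3·(-2) + e_4·(1) + e_5·(0) = 0
Solving this homogeneous linear system for the smallest-integer solution (first nonzero entry positive) gives (1, -1, 1, 2, -2).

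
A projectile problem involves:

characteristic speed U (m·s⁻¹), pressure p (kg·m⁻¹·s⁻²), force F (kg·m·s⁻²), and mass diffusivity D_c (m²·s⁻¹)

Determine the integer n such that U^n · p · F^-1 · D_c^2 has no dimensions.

Balance the L exponent: (1)·n from U, plus (-1) − (1) + 2·(2) = 2 from the rest, must sum to zero.
n + 2 = 0, so n = -2.

-2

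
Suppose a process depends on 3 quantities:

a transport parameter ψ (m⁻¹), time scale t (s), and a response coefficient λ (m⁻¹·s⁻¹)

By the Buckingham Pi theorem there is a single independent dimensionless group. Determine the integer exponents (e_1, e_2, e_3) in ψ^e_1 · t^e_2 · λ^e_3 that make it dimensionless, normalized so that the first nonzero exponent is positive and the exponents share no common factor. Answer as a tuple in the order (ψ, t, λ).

L: e_1·(-1) + e_2·(0) + e_3·(-1) = 0
T: e_1·(0) + e_2·(1) + e_3·(-1) = 0
Solving this homogeneous linear system for the smallest-integer solution (first nonzero entry positive) gives (1, -1, -1).

(1, -1, -1)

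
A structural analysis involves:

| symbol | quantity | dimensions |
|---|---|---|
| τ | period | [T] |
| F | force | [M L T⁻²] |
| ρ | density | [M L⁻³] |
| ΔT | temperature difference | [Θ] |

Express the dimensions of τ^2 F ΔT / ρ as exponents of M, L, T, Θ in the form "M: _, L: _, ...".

M: 0, L: 4, T: 0, Θ: 1

Collect each base-dimension exponent across the product:
  M: 2·(0) + (1) − (1) + (0) = 0
  L: 2·(0) + (1) − (-3) + (0) = 4
  T: 2·(1) + (-2) − (0) + (0) = 0
  Θ: 2·(0) + (0) − (0) + (1) = 1
So the dimensions are [L⁴ Θ].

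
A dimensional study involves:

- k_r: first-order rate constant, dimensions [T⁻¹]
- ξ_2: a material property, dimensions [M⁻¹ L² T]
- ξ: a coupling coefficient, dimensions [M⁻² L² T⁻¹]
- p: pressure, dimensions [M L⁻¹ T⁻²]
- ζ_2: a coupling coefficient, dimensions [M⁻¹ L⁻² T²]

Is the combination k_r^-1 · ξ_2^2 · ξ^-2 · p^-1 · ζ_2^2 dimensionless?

no

Sum the exponent of each base dimension across the product:
  M: −[k_r]_M + 2·[ξ_2]_M − 2·[ξ]_M − [p]_M + 2·[ζ_2]_M = −(0) + 2·(-1) − 2·(-2) − (1) + 2·(-1) = -1
  L: −[k_r]_L + 2·[ξ_2]_L − 2·[ξ]_L − [p]_L + 2·[ζ_2]_L = −(0) + 2·(2) − 2·(2) − (-1) + 2·(-2) = -3
  T: −[k_r]_T + 2·[ξ_2]_T − 2·[ξ]_T − [p]_T + 2·[ζ_2]_T = −(-1) + 2·(1) − 2·(-1) − (-2) + 2·(2) = 11
Net dimensions [M⁻¹ L⁻³ T¹¹] ≠ [1] — not dimensionless.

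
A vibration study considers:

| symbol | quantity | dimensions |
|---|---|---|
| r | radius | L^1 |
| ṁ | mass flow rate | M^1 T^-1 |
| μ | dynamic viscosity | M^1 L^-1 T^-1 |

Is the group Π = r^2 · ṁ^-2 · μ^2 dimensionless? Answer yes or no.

yes

Sum the exponent of each base dimension across the product:
  M: 2·[r]_M − 2·[ṁ]_M + 2·[μ]_M = 2·(0) − 2·(1) + 2·(1) = 0
  L: 2·[r]_L − 2·[ṁ]_L + 2·[μ]_L = 2·(1) − 2·(0) + 2·(-1) = 0
  T: 2·[r]_T − 2·[ṁ]_T + 2·[μ]_T = 2·(0) − 2·(-1) + 2·(-1) = 0
All base exponents vanish — dimensionless.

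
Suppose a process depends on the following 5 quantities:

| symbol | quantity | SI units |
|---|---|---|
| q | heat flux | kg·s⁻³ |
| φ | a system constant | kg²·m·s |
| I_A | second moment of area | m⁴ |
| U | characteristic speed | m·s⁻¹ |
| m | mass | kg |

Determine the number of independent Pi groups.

There are 5 variables and 3 base dimensions (M, L, T).
The dimension matrix has rank 3.
Independent dimensionless groups: 5 − 3 = 2.

2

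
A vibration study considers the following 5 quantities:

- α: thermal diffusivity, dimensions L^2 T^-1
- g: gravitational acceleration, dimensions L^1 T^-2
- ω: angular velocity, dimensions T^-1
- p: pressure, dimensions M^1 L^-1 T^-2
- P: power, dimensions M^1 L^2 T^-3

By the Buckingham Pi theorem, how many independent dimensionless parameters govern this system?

2

There are 5 variables and 3 base dimensions (M, L, T).
The dimension matrix has rank 3.
Independent dimensionless groups: 5 − 3 = 2.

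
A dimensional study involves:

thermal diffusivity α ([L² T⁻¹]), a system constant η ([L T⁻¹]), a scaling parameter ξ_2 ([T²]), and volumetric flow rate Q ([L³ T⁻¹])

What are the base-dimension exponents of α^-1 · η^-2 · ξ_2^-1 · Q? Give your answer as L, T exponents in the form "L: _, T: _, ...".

Collect each base-dimension exponent across the product:
  L: −(2) − 2·(1) − (0) + (3) = -1
  T: −(-1) − 2·(-1) − (2) + (-1) = 0
So the dimensions are [L⁻¹].

L: -1, T: 0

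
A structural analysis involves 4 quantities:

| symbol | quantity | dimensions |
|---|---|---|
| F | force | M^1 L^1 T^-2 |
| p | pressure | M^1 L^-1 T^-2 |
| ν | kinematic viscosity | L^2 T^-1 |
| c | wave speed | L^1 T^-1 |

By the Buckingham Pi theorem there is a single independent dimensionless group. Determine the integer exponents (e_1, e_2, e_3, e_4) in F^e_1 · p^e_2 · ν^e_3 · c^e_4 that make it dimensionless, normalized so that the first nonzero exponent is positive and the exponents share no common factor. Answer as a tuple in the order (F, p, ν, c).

M: e_1·(1) + e_2·(1) + e_3·(0) + e_4·(0) = 0
L: e_1·(1) + e_2·(-1) + e_3·(2) + e_4·(1) = 0
T: e_1·(-2) + e_2·(-2) + e_3·(-1) + e_4·(-1) = 0
Solving this homogeneous linear system for the smallest-integer solution (first nonzero entry positive) gives (1, -1, -2, 2).

(1, -1, -2, 2)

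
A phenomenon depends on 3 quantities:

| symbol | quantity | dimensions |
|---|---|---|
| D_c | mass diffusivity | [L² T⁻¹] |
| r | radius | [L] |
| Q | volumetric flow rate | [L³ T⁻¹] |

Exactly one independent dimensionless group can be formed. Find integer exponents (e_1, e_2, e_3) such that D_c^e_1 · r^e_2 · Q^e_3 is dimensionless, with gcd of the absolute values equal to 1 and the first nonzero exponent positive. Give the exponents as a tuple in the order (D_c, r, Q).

(1, 1, -1)

L: e_1·(2) + e_2·(1) + e_3·(3) = 0
T: e_1·(-1) + e_2·(0) + e_3·(-1) = 0
Solving this homogeneous linear system for the smallest-integer solution (first nonzero entry positive) gives (1, 1, -1).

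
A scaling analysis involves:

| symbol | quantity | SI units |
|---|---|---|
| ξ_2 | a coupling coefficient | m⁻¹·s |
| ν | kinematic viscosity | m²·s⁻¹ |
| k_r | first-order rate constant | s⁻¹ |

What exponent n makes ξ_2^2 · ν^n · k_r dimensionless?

1

Balance the L exponent: (2)·n from ν, plus 2·(-1) + (0) = -2 from the rest, must sum to zero.
2n − 2 = 0, so n = 1.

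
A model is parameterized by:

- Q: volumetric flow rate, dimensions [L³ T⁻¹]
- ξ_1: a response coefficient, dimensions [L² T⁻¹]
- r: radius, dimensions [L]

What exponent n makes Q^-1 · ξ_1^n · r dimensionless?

Balance the L exponent: (2)·n from ξ_1, plus −(3) + (1) = -2 from the rest, must sum to zero.
2n − 2 = 0, so n = 1.

1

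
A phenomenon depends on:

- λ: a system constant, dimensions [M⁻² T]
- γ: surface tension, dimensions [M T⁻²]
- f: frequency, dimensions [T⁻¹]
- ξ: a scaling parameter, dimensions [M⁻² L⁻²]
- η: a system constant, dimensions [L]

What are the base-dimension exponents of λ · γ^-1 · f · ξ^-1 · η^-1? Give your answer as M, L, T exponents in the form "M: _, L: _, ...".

Collect each base-dimension exponent across the product:
  M: (-2) − (1) + (0) − (-2) − (0) = -1
  L: (0) − (0) + (0) − (-2) − (1) = 1
  T: (1) − (-2) + (-1) − (0) − (0) = 2
So the dimensions are [M⁻¹ L T²].

M: -1, L: 1, T: 2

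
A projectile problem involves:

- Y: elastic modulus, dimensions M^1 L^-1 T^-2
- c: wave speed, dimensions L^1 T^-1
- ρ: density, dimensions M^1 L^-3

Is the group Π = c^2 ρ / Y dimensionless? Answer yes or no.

yes

Sum the exponent of each base dimension across the product:
  M: −[Y]_M + 2·[c]_M + [ρ]_M = −(1) + 2·(0) + (1) = 0
  L: −[Y]_L + 2·[c]_L + [ρ]_L = −(-1) + 2·(1) + (-3) = 0
  T: −[Y]_T + 2·[c]_T + [ρ]_T = −(-2) + 2·(-1) + (0) = 0
All base exponents vanish — dimensionless.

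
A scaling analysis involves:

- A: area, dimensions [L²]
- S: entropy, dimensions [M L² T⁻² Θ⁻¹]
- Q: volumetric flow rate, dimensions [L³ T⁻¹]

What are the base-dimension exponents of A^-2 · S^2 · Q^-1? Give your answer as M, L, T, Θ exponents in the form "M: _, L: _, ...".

Collect each base-dimension exponent across the product:
  M: −2·(0) + 2·(1) − (0) = 2
  L: −2·(2) + 2·(2) − (3) = -3
  T: −2·(0) + 2·(-2) − (-1) = -3
  Θ: −2·(0) + 2·(-1) − (0) = -2
So the dimensions are [M² L⁻³ T⁻³ Θ⁻²].

M: 2, L: -3, T: -3, Θ: -2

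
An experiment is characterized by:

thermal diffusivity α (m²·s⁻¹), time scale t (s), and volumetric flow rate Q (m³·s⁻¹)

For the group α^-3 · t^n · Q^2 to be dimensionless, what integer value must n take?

-1

Balance the T exponent: (1)·n from t, plus −3·(-1) + 2·(-1) = 1 from the rest, must sum to zero.
n + 1 = 0, so n = -1.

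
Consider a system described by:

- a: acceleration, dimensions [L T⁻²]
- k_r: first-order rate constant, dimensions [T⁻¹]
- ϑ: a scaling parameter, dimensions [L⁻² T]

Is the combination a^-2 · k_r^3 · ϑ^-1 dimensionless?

yes

Sum the exponent of each base dimension across the product:
  M: −2·[a]_M + 3·[k_r]_M − [ϑ]_M = −2·(0) + 3·(0) − (0) = 0
  L: −2·[a]_L + 3·[k_r]_L − [ϑ]_L = −2·(1) + 3·(0) − (-2) = 0
  T: −2·[a]_T + 3·[k_r]_T − [ϑ]_T = −2·(-2) + 3·(-1) − (1) = 0
All base exponents vanish — dimensionless.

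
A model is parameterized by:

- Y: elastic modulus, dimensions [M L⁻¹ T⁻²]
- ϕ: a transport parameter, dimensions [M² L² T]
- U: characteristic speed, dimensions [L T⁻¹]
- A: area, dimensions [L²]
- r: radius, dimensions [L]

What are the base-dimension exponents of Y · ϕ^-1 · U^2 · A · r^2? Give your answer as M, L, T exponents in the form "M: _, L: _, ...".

Collect each base-dimension exponent across the product:
  M: (1) − (2) + 2·(0) + (0) + 2·(0) = -1
  L: (-1) − (2) + 2·(1) + (2) + 2·(1) = 3
  T: (-2) − (1) + 2·(-1) + (0) + 2·(0) = -5
So the dimensions are [M⁻¹ L³ T⁻⁵].

M: -1, L: 3, T: -5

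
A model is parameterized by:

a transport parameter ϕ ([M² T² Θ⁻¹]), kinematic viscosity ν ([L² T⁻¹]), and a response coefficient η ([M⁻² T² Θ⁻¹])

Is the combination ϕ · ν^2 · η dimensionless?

Sum the exponent of each base dimension across the product:
  M: [ϕ]_M + 2·[ν]_M + [η]_M = (2) + 2·(0) + (-2) = 0
  L: [ϕ]_L + 2·[ν]_L + [η]_L = (0) + 2·(2) + (0) = 4
  T: [ϕ]_T + 2·[ν]_T + [η]_T = (2) + 2·(-1) + (2) = 2
  Θ: [ϕ]_Θ + 2·[ν]_Θ + [η]_Θ = (-1) + 2·(0) + (-1) = -2
Net dimensions [L⁴ T² Θ⁻²] ≠ [1] — not dimensionless.

no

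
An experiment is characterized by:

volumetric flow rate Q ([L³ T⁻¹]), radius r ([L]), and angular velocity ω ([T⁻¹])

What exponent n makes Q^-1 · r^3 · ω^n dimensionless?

1

Balance the T exponent: (-1)·n from ω, plus −(-1) + 3·(0) = 1 from the rest, must sum to zero.
−n + 1 = 0, so n = 1.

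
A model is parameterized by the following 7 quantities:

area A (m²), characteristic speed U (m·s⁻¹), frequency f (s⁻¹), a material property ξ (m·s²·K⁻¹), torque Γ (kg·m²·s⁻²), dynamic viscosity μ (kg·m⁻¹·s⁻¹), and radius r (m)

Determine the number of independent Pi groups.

3

There are 7 variables and 4 base dimensions (M, L, T, Θ).
The dimension matrix has rank 4.
Independent dimensionless groups: 7 − 4 = 3.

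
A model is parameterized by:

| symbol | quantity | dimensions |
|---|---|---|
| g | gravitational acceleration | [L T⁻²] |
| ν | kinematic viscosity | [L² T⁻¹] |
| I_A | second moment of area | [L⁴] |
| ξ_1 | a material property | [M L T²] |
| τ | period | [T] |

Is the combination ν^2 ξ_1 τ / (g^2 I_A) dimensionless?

Sum the exponent of each base dimension across the product:
  M: −2·[g]_M + 2·[ν]_M − [I_A]_M + [ξ_1]_M + [τ]_M = −2·(0) + 2·(0) − (0) + (1) + (0) = 1
  L: −2·[g]_L + 2·[ν]_L − [I_A]_L + [ξ_1]_L + [τ]_L = −2·(1) + 2·(2) − (4) + (1) + (0) = -1
  T: −2·[g]_T + 2·[ν]_T − [I_A]_T + [ξ_1]_T + [τ]_T = −2·(-2) + 2·(-1) − (0) + (2) + (1) = 5
Net dimensions [M L⁻¹ T⁵] ≠ [1] — not dimensionless.

no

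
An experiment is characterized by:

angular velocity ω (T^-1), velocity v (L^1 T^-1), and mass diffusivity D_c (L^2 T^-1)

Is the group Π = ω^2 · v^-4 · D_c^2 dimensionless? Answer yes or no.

Sum the exponent of each base dimension across the product:
  M: 2·[ω]_M − 4·[v]_M + 2·[D_c]_M = 2·(0) − 4·(0) + 2·(0) = 0
  L: 2·[ω]_L − 4·[v]_L + 2·[D_c]_L = 2·(0) − 4·(1) + 2·(2) = 0
  T: 2·[ω]_T − 4·[v]_T + 2·[D_c]_T = 2·(-1) − 4·(-1) + 2·(-1) = 0
  N: 2·[ω]_N − 4·[v]_N + 2·[D_c]_N = 2·(0) − 4·(0) + 2·(0) = 0
All base exponents vanish — dimensionless.

yes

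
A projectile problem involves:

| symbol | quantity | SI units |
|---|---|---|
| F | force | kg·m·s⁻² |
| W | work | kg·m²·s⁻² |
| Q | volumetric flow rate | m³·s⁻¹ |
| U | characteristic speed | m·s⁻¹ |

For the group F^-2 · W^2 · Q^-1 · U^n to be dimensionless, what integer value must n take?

Balance the L exponent: (1)·n from U, plus −2·(1) + 2·(2) − (3) = -1 from the rest, must sum to zero.
n − 1 = 0, so n = 1.

1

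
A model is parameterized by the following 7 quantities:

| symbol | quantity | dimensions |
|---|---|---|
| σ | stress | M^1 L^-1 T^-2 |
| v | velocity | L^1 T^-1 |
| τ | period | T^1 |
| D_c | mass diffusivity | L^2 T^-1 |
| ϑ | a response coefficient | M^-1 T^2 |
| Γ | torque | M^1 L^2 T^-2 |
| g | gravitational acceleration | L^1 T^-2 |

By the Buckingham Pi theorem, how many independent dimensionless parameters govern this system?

4

There are 7 variables and 3 base dimensions (M, L, T).
The dimension matrix has rank 3.
Independent dimensionless groups: 7 − 3 = 4.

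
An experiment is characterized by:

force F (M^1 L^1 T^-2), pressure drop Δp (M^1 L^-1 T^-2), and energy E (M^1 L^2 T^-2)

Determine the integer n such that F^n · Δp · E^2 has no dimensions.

Balance the M exponent: (1)·n from F, plus (1) + 2·(1) = 3 from the rest, must sum to zero.
n + 3 = 0, so n = -3.

-3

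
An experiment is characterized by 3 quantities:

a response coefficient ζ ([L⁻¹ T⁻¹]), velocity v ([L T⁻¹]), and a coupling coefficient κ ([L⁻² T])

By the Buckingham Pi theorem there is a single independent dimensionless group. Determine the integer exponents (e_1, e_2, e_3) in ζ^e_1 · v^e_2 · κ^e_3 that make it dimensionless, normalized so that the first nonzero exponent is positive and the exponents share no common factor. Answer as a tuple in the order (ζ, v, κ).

L: e_1·(-1) + e_2·(1) + e_3·(-2) = 0
T: e_1·(-1) + e_2·(-1) + e_3·(1) = 0
Solving this homogeneous linear system for the smallest-integer solution (first nonzero entry positive) gives (1, -3, -2).

(1, -3, -2)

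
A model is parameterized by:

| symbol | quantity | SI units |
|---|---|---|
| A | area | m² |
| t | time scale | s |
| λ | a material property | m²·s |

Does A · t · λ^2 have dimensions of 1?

no

Sum the exponent of each base dimension across the product:
  L: [A]_L + [t]_L + 2·[λ]_L = (2) + (0) + 2·(2) = 6
  T: [A]_T + [t]_T + 2·[λ]_T = (0) + (1) + 2·(1) = 3
Net dimensions [L⁶ T³] ≠ [1] — not dimensionless.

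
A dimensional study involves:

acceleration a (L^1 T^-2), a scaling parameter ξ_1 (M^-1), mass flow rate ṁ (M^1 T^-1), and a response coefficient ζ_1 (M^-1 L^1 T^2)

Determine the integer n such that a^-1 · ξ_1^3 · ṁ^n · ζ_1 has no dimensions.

4

Balance the M exponent: (1)·n from ṁ, plus −(0) + 3·(-1) + (-1) = -4 from the rest, must sum to zero.
n − 4 = 0, so n = 4.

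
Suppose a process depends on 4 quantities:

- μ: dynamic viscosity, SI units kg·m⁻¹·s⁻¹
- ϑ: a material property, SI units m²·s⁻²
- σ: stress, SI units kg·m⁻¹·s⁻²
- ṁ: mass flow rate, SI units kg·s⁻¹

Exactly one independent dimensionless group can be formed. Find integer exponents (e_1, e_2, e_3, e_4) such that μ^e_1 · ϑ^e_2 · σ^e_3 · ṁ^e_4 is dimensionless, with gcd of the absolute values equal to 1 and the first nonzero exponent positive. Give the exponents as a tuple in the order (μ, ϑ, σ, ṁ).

(4, 1, -2, -2)

M: e_1·(1) + e_2·(0) + e_3·(1) + e_4·(1) = 0
L: e_1·(-1) + e_2·(2) + e_3·(-1) + e_4·(0) = 0
T: e_1·(-1) + e_2·(-2) + e_3·(-2) + e_4·(-1) = 0
Solving this homogeneous linear system for the smallest-integer solution (first nonzero entry positive) gives (4, 1, -2, -2).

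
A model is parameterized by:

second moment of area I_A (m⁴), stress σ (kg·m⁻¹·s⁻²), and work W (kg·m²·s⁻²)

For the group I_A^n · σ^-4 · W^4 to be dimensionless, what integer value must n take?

Balance the L exponent: (4)·n from I_A, plus −4·(-1) + 4·(2) = 12 from the rest, must sum to zero.
4n + 12 = 0, so n = -3.

-3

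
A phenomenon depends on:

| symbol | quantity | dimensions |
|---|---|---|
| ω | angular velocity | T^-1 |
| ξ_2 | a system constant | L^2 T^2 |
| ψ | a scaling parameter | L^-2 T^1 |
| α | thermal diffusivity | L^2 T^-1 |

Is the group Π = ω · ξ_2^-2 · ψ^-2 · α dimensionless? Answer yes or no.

Sum the exponent of each base dimension across the product:
  L: [ω]_L − 2·[ξ_2]_L − 2·[ψ]_L + [α]_L = (0) − 2·(2) − 2·(-2) + (2) = 2
  T: [ω]_T − 2·[ξ_2]_T − 2·[ψ]_T + [α]_T = (-1) − 2·(2) − 2·(1) + (-1) = -8
Net dimensions [L² T⁻⁸] ≠ [1] — not dimensionless.

no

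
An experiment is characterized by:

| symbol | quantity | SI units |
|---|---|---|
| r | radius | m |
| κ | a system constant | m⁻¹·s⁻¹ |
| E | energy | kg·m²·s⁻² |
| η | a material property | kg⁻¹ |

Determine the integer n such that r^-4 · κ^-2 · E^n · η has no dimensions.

Balance the M exponent: (1)·n from E, plus −4·(0) − 2·(0) + (-1) = -1 from the rest, must sum to zero.
n − 1 = 0, so n = 1.

1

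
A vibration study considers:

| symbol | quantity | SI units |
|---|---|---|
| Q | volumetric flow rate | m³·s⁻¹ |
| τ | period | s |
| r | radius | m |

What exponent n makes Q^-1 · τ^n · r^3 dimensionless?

Balance the T exponent: (1)·n from τ, plus −(-1) + 3·(0) = 1 from the rest, must sum to zero.
n + 1 = 0, so n = -1.

-1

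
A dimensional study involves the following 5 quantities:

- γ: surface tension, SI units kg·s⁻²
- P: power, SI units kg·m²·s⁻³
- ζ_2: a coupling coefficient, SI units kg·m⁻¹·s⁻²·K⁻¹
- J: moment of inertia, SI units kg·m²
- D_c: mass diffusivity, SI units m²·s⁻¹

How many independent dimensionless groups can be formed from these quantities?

1

There are 5 variables and 4 base dimensions (M, L, T, Θ).
The dimension matrix has rank 4.
Independent dimensionless groups: 5 − 4 = 1.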